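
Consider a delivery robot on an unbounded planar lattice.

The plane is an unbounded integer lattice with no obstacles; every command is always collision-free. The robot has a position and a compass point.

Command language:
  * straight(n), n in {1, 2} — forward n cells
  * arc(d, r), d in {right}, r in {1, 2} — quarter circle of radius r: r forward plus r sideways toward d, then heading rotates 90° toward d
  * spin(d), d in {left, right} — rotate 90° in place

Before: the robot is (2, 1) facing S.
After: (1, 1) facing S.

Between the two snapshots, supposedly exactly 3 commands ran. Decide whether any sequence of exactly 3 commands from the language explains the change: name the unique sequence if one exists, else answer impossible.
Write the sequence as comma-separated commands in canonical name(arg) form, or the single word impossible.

key: order matters: swapping spin(right) and spin(left) lands elsewhere
start: (2, 1) facing S
[1] after spin(right): (2, 1) facing W
[2] after straight(1): (1, 1) facing W
[3] after spin(left): (1, 1) facing S
no other 3-command option fits: unique.

spin(right), straight(1), spin(left)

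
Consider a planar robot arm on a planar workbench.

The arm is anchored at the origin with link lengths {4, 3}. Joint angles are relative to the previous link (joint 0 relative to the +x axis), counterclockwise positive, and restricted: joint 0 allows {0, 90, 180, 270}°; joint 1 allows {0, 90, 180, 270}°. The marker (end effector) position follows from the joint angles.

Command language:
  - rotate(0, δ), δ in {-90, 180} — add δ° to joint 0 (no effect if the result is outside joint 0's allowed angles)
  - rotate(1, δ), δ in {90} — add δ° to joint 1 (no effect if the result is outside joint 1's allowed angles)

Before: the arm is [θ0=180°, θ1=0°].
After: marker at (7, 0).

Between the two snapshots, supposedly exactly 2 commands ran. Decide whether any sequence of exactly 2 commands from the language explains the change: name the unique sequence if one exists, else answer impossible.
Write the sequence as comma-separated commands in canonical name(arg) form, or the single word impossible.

initial: [θ0=180°, θ1=0°]
step 1 (rotate(0, -90)): [θ0=90°, θ1=0°]
step 2 (rotate(0, -90)): [θ0=0°, θ1=0°]
all 9 alternatives checked — unique.

rotate(0, -90), rotate(0, -90)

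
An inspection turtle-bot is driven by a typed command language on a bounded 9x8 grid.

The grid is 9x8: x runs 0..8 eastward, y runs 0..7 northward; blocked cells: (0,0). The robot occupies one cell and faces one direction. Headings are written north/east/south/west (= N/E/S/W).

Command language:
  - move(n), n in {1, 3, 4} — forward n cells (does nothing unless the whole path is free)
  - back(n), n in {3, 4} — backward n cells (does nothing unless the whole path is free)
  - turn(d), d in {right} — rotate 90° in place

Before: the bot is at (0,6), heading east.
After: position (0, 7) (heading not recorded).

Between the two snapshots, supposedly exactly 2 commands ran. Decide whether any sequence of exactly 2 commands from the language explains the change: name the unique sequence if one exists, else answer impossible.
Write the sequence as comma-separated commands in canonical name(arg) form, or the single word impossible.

no 2-step route produces this change.

impossible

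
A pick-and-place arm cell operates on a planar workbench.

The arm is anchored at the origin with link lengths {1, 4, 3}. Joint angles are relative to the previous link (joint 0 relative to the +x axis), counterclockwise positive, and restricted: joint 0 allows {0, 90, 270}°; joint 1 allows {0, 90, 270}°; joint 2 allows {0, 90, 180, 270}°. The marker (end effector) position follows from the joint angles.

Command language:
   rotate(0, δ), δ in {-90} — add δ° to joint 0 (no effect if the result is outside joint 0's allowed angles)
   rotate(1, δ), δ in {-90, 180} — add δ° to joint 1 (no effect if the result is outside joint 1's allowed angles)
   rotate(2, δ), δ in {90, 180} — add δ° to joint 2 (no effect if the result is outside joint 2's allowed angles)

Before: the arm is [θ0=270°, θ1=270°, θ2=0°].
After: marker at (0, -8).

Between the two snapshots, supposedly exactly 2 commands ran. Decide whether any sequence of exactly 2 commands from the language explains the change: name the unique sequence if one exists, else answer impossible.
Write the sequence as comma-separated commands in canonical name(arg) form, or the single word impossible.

rotate(1, 180), rotate(1, -90)

key: running rotate(1, -90) before rotate(1, 180) would end elsewhere — order is forced
from: [θ0=270°, θ1=270°, θ2=0°]
step 1 (rotate(1, 180)): [θ0=270°, θ1=90°, θ2=0°]
step 2 (rotate(1, -90)): [θ0=270°, θ1=0°, θ2=0°]
no other 2-command option fits: unique.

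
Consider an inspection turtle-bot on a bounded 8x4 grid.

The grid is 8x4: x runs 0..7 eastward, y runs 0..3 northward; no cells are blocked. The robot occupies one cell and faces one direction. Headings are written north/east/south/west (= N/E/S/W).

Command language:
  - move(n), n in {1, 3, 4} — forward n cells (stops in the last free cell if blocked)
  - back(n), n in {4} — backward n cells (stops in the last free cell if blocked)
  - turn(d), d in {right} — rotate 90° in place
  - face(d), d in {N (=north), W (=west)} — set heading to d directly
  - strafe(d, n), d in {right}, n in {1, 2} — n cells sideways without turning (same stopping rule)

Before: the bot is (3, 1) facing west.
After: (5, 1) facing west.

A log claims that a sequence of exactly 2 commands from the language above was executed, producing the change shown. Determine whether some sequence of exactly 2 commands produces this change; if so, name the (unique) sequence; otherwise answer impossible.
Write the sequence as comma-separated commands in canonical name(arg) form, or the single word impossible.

impossible

checked all 2-command options: none fits.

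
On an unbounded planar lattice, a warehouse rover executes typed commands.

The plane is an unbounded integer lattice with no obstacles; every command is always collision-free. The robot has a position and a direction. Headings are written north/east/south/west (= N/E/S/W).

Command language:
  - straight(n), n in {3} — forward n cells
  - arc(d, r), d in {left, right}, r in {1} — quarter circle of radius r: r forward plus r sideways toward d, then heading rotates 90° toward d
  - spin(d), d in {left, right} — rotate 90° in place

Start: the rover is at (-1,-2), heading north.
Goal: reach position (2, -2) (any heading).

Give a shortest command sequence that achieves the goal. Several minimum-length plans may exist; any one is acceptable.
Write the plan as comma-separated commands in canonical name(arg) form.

spin(right), straight(3)

t0: at (-1,-2), heading north
1. spin(right) → at (-1,-2), heading east
2. straight(3) → at (2,-2), heading east
nothing shorter than 2 reaches the goal.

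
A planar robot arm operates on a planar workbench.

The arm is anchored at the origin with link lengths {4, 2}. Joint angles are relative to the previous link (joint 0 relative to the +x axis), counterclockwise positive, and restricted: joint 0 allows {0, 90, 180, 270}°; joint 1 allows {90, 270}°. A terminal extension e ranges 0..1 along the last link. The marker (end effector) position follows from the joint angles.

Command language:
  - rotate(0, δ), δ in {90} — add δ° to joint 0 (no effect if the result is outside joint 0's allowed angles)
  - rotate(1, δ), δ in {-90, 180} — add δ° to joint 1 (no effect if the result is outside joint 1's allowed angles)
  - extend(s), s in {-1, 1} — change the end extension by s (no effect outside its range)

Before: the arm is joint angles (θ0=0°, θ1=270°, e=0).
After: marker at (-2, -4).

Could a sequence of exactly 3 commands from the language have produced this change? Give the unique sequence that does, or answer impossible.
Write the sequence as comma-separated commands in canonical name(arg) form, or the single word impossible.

rotate(0, 90), rotate(0, 90), rotate(0, 90)

start: joint angles (θ0=0°, θ1=270°, e=0)
[1] after rotate(0, 90): joint angles (θ0=90°, θ1=270°, e=0)
[2] after rotate(0, 90): joint angles (θ0=180°, θ1=270°, e=0)
[3] after rotate(0, 90): joint angles (θ0=270°, θ1=270°, e=0)
no rival 3-sequence matches.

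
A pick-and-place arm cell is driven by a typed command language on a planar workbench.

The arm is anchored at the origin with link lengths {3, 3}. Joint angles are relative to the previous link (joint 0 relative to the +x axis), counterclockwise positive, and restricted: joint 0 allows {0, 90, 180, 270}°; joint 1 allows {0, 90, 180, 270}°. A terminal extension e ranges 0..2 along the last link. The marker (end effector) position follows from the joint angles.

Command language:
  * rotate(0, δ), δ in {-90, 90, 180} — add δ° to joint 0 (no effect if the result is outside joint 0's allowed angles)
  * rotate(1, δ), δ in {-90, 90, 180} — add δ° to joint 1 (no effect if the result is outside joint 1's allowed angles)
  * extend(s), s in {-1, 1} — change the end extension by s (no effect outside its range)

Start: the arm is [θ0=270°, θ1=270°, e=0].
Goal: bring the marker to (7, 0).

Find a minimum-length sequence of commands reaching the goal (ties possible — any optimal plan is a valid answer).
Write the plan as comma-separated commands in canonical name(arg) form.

begin: [θ0=270°, θ1=270°, e=0]
step 1 (extend(1)): [θ0=270°, θ1=270°, e=1]
step 2 (rotate(0, 90)): [θ0=0°, θ1=270°, e=1]
step 3 (rotate(1, 90)): [θ0=0°, θ1=0°, e=1]
no 2-step plan works, so 3 is optimal.

extend(1), rotate(0, 90), rotate(1, 90)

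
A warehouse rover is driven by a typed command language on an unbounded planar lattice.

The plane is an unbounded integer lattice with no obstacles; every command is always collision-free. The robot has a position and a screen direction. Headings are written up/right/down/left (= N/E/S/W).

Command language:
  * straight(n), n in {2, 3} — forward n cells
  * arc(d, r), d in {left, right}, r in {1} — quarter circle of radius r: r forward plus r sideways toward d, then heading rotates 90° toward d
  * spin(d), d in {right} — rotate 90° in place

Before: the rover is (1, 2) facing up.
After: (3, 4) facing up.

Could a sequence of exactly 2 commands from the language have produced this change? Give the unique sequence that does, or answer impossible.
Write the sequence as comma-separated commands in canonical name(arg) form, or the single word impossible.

arc(right, 1), arc(left, 1)

key: heading stays N — rotations cancel among the 2 commands
begin: (1, 2) facing up
t=1 arc(right, 1) ⇒ (2, 3) facing right
t=2 arc(left, 1) ⇒ (3, 4) facing up
no other 2-command option fits: unique.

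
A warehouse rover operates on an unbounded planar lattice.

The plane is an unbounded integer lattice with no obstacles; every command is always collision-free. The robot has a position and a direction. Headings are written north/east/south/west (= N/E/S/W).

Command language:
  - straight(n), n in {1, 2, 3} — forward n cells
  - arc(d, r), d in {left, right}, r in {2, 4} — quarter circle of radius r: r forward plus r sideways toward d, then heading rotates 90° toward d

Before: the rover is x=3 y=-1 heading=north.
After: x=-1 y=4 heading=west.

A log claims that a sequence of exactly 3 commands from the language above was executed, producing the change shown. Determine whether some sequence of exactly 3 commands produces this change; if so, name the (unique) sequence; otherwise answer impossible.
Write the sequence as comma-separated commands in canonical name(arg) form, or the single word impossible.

straight(3), arc(left, 2), straight(2)

key: order matters: swapping straight(3) and straight(2) lands elsewhere
begin: x=3 y=-1 heading=north
1. straight(3) → x=3 y=2 heading=north
2. arc(left, 2) → x=1 y=4 heading=west
3. straight(2) → x=-1 y=4 heading=west
uniquely the one of 343 3-step routes that fits.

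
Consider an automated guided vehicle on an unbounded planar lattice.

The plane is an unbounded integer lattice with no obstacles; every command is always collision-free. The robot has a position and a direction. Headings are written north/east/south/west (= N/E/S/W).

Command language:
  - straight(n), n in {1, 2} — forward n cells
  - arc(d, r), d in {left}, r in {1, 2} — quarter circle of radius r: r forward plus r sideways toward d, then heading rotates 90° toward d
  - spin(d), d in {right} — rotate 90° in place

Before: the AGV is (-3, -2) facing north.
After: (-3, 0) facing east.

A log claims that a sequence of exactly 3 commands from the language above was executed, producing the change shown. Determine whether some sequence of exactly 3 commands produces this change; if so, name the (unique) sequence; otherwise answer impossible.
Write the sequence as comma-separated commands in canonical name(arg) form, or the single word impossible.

key: order matters: swapping straight(1) and spin(right) lands elsewhere
from: (-3, -2) facing north
[1] after straight(1): (-3, -1) facing north
[2] after straight(1): (-3, 0) facing north
[3] after spin(right): (-3, 0) facing east
no rival 3-sequence matches.

straight(1), straight(1), spin(right)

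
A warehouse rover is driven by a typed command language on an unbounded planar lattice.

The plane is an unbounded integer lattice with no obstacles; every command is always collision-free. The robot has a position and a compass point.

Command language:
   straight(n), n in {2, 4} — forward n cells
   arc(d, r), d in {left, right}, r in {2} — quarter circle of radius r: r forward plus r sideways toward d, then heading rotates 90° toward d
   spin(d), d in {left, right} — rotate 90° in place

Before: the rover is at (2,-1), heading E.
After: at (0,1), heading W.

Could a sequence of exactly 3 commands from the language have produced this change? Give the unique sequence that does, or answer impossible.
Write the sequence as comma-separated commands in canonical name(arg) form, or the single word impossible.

arc(left, 2), spin(left), straight(4)

key: position moved to (0,1) AND the heading swung to W — translation plus rotation needed
initial: at (2,-1), heading E
step 1 (arc(left, 2)): at (4,1), heading N
step 2 (spin(left)): at (4,1), heading W
step 3 (straight(4)): at (0,1), heading W
no rival 3-sequence matches.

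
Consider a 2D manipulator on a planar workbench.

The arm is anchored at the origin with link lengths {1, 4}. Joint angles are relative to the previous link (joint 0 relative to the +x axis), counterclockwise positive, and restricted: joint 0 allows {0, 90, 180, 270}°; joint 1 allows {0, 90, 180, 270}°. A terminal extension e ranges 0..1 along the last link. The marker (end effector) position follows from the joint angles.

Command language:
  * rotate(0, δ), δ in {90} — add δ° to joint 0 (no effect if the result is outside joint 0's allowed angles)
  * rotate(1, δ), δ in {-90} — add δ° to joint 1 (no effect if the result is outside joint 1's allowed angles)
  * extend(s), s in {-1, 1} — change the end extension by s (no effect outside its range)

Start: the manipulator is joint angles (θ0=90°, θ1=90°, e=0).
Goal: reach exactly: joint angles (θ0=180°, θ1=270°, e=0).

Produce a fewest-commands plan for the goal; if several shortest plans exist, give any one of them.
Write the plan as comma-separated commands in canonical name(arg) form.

rotate(0, 90), rotate(1, -90), rotate(1, -90)

t0: joint angles (θ0=90°, θ1=90°, e=0)
step 1 (rotate(0, 90)): joint angles (θ0=180°, θ1=90°, e=0)
step 2 (rotate(1, -90)): joint angles (θ0=180°, θ1=0°, e=0)
step 3 (rotate(1, -90)): joint angles (θ0=180°, θ1=270°, e=0)
no 2-step plan works, so 3 is optimal.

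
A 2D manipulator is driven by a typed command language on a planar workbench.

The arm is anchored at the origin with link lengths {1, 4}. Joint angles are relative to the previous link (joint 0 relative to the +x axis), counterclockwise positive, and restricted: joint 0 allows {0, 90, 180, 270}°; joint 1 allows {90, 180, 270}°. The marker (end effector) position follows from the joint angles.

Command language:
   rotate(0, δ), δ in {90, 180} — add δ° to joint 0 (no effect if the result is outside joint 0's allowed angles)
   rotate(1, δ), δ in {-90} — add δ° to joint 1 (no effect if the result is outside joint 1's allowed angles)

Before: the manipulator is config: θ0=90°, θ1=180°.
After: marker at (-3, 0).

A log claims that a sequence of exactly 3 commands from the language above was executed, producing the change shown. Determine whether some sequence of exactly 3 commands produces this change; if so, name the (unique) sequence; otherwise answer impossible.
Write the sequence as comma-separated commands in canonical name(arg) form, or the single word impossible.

rotate(0, 90), rotate(0, 90), rotate(0, 90)

start: config: θ0=90°, θ1=180°
[1] after rotate(0, 90): config: θ0=180°, θ1=180°
[2] after rotate(0, 90): config: θ0=270°, θ1=180°
[3] after rotate(0, 90): config: θ0=0°, θ1=180°
uniquely the one of 27 3-step routes that fits.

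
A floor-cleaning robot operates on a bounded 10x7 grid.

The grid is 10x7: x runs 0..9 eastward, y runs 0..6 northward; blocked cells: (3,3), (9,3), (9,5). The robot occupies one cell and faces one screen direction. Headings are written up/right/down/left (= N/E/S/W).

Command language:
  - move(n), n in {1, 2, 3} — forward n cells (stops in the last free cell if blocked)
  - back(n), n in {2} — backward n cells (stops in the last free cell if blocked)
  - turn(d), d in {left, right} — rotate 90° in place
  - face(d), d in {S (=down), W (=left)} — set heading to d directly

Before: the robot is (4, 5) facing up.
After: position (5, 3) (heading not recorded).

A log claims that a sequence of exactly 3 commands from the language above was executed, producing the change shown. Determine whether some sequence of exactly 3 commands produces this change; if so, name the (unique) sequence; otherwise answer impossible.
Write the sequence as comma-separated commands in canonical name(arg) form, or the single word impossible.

key: running move(1) before back(2) would end elsewhere — order is forced
begin: (4, 5) facing up
1. back(2) → (4, 3) facing up
2. turn(right) → (4, 3) facing right
3. move(1) → (5, 3) facing right
all 512 alternatives checked — unique.

back(2), turn(right), move(1)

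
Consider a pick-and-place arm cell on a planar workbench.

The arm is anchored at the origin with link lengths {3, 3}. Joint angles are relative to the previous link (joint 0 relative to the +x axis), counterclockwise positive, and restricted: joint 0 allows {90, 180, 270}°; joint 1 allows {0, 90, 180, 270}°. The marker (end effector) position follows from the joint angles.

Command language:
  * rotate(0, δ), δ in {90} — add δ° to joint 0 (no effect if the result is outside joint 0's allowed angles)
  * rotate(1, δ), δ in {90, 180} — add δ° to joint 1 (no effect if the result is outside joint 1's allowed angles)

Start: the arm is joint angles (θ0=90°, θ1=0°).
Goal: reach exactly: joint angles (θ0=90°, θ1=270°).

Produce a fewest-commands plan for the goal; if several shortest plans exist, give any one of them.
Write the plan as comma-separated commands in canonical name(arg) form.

rotate(1, 180), rotate(1, 90)

start: joint angles (θ0=90°, θ1=0°)
step 1 (rotate(1, 180)): joint angles (θ0=90°, θ1=180°)
step 2 (rotate(1, 90)): joint angles (θ0=90°, θ1=270°)
minimal: 2 command(s), checked below 2.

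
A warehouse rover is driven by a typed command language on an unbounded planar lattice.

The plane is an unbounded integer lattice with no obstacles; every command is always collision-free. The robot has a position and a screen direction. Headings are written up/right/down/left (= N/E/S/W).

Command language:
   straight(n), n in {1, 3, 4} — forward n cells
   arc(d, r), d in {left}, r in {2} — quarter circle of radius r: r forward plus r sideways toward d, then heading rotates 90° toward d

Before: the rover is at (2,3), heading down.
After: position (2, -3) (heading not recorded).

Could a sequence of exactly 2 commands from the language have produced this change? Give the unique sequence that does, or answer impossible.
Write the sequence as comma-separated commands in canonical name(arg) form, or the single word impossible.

straight(3), straight(3)

start: at (2,3), heading down
step 1 (straight(3)): at (2,0), heading down
step 2 (straight(3)): at (2,-3), heading down
no other 2-command option fits: unique.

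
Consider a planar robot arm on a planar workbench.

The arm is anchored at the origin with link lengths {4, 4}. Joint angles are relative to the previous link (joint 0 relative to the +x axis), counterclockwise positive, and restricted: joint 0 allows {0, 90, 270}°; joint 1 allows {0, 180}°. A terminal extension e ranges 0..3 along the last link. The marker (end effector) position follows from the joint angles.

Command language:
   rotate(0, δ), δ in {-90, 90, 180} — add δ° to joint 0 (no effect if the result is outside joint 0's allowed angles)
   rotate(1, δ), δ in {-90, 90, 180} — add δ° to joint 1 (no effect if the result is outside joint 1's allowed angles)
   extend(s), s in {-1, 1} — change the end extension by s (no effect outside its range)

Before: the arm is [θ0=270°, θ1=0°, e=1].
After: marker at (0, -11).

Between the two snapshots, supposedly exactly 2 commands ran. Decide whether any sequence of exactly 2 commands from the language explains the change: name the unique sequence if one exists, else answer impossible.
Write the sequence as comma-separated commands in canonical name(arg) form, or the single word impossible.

t0: [θ0=270°, θ1=0°, e=1]
[1] after extend(1): [θ0=270°, θ1=0°, e=2]
[2] after extend(1): [θ0=270°, θ1=0°, e=3]
uniquely the one of 64 2-step routes that fits.

extend(1), extend(1)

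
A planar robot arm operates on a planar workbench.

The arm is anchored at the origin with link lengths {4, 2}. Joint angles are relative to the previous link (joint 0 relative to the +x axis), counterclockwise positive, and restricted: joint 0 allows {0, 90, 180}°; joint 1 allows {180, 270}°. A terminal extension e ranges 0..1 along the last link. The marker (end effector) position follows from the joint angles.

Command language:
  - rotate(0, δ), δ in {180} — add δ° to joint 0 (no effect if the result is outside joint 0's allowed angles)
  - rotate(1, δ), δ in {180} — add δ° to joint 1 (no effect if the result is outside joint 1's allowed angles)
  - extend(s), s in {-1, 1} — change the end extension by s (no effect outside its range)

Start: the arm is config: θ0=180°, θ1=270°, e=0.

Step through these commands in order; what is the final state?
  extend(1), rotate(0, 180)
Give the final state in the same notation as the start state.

config: θ0=0°, θ1=270°, e=1

from: config: θ0=180°, θ1=270°, e=0
t=1 extend(1) ⇒ config: θ0=180°, θ1=270°, e=1
t=2 rotate(0, 180) ⇒ config: θ0=0°, θ1=270°, e=1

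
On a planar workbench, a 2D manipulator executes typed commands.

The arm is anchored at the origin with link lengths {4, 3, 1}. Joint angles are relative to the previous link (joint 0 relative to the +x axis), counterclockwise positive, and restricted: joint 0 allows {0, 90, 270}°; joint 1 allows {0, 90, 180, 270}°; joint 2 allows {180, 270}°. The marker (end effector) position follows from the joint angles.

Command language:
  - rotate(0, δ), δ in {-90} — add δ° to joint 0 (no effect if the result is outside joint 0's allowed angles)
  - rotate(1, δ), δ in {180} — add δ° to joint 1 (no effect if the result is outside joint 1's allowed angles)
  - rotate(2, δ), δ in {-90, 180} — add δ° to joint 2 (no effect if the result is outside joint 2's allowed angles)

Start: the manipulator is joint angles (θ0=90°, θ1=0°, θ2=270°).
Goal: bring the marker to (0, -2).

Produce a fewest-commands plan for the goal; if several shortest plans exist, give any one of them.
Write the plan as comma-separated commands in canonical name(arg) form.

start: joint angles (θ0=90°, θ1=0°, θ2=270°)
step 1 (rotate(1, 180)): joint angles (θ0=90°, θ1=180°, θ2=270°)
step 2 (rotate(2, -90)): joint angles (θ0=90°, θ1=180°, θ2=180°)
step 3 (rotate(0, -90)): joint angles (θ0=0°, θ1=180°, θ2=180°)
step 4 (rotate(0, -90)): joint angles (θ0=270°, θ1=180°, θ2=180°)
shorter routes all fall short; 4 is best.

rotate(1, 180), rotate(2, -90), rotate(0, -90), rotate(0, -90)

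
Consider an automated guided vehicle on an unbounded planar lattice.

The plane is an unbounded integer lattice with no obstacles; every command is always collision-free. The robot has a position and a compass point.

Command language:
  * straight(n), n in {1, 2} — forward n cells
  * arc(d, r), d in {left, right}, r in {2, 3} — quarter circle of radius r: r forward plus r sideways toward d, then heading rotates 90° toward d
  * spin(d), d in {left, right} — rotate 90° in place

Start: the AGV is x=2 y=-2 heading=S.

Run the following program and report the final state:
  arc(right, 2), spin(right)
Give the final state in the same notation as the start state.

x=0 y=-4 heading=N

t0: x=2 y=-2 heading=S
1. arc(right, 2) → x=0 y=-4 heading=W
2. spin(right) → x=0 y=-4 heading=N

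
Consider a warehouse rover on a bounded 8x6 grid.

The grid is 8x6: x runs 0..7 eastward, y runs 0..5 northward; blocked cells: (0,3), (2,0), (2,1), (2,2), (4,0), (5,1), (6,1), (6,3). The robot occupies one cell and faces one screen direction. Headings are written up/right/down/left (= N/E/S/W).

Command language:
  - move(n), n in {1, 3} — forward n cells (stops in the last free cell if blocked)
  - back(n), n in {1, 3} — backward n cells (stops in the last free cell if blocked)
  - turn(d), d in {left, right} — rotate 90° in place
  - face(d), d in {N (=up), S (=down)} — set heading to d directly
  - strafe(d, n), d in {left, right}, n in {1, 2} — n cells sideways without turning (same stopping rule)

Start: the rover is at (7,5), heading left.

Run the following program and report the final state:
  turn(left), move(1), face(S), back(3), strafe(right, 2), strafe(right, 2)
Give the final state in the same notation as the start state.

initial: at (7,5), heading left
t=1 turn(left) ⇒ at (7,5), heading down
t=2 move(1) ⇒ at (7,4), heading down
t=3 face(S) ⇒ at (7,4), heading down
t=4 back(3) ⇒ at (7,5), heading down
t=5 strafe(right, 2) ⇒ at (5,5), heading down
t=6 strafe(right, 2) ⇒ at (3,5), heading down

at (3,5), heading down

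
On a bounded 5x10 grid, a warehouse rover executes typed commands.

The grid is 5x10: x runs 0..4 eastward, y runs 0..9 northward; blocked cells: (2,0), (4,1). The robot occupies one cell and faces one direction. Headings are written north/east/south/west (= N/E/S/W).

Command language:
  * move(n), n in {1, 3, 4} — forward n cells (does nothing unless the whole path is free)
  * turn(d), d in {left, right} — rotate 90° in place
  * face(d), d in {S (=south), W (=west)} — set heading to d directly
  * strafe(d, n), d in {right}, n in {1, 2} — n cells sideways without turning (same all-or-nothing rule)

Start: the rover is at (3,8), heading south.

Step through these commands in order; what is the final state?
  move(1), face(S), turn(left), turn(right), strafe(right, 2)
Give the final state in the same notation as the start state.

from: at (3,8), heading south
[1] after move(1): at (3,7), heading south
[2] after face(S): at (3,7), heading south
[3] after turn(left): at (3,7), heading east
[4] after turn(right): at (3,7), heading south
[5] after strafe(right, 2): at (1,7), heading south

at (1,7), heading south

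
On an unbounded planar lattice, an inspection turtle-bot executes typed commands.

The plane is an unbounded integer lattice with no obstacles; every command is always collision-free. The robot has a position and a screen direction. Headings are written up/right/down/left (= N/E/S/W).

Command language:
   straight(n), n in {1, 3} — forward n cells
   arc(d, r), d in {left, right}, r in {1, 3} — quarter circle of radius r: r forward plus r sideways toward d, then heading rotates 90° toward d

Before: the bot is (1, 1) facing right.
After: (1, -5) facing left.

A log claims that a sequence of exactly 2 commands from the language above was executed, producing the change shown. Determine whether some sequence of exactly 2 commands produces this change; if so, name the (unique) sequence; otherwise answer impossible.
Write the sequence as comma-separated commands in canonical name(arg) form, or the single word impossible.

key: position moved to (1,-5) AND the heading swung to W — translation plus rotation needed
initial: (1, 1) facing right
[1] after arc(right, 3): (4, -2) facing down
[2] after arc(right, 3): (1, -5) facing left
no other 2-command option fits: unique.

arc(right, 3), arc(right, 3)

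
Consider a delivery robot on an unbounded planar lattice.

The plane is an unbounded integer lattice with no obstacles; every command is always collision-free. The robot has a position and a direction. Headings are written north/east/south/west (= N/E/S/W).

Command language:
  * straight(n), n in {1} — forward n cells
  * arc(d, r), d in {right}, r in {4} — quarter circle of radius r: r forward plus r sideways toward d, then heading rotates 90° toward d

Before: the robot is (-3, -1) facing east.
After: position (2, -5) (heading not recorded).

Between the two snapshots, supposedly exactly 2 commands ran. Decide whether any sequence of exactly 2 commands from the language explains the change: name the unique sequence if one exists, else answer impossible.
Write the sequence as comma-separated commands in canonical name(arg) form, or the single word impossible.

straight(1), arc(right, 4)

key: running arc(right, 4) before straight(1) would end elsewhere — order is forced
initial: (-3, -1) facing east
1. straight(1) → (-2, -1) facing east
2. arc(right, 4) → (2, -5) facing south
uniquely the one of 4 2-step routes that fits.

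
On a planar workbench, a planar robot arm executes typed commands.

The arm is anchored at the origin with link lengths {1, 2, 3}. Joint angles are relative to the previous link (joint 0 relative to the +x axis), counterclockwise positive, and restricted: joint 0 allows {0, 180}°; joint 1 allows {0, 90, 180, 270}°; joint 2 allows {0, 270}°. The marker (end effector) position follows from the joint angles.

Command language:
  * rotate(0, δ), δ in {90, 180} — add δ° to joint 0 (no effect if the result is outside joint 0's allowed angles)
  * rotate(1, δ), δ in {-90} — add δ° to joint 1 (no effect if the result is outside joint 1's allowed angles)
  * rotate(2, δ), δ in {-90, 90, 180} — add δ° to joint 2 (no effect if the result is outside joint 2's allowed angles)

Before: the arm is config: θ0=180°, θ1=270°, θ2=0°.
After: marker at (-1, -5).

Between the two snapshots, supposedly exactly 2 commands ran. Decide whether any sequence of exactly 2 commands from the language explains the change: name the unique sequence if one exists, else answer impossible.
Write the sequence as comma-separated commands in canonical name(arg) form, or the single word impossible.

rotate(1, -90), rotate(1, -90)

t0: config: θ0=180°, θ1=270°, θ2=0°
t=1 rotate(1, -90) ⇒ config: θ0=180°, θ1=180°, θ2=0°
t=2 rotate(1, -90) ⇒ config: θ0=180°, θ1=90°, θ2=0°
all 36 alternatives checked — unique.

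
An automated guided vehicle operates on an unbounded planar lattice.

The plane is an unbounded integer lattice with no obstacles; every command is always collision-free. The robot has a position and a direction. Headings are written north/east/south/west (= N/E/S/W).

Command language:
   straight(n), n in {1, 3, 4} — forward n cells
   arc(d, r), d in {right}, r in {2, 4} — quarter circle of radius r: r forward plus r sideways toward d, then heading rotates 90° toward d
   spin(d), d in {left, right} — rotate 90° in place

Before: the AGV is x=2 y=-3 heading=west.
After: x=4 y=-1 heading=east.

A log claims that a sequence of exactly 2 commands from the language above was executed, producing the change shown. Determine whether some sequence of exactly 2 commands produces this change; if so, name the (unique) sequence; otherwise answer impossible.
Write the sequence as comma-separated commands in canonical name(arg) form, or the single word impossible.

spin(right), arc(right, 2)

key: position moved to (4,-1) AND the heading swung to E — translation plus rotation needed
start: x=2 y=-3 heading=west
[1] after spin(right): x=2 y=-3 heading=north
[2] after arc(right, 2): x=4 y=-1 heading=east
no rival 2-sequence matches.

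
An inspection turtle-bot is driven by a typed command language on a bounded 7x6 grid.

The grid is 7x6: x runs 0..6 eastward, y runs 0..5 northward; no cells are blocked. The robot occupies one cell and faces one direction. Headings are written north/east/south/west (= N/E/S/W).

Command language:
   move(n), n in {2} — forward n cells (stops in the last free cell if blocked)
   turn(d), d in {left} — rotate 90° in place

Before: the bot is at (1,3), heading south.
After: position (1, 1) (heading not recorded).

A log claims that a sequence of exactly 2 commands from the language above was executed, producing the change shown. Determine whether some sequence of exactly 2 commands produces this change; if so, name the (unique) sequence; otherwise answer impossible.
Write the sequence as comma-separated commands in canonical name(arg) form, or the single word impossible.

move(2), turn(left)

key: order matters: swapping move(2) and turn(left) lands elsewhere
t0: at (1,3), heading south
t=1 move(2) ⇒ at (1,1), heading south
t=2 turn(left) ⇒ at (1,1), heading east
all 4 alternatives checked — unique.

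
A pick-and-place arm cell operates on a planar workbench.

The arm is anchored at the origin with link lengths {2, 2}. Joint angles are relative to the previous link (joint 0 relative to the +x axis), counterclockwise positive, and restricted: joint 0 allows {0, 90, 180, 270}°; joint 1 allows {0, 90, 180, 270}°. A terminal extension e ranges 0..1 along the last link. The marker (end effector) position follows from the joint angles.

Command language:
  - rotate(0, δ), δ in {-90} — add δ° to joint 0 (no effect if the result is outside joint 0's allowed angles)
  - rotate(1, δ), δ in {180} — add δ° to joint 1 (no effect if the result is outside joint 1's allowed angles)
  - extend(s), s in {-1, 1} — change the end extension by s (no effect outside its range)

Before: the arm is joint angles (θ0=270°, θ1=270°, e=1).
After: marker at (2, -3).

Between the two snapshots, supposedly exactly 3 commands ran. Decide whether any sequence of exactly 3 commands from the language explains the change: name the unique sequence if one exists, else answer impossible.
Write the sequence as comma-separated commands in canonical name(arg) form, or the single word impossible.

start: joint angles (θ0=270°, θ1=270°, e=1)
[1] after rotate(0, -90): joint angles (θ0=180°, θ1=270°, e=1)
[2] after rotate(0, -90): joint angles (θ0=90°, θ1=270°, e=1)
[3] after rotate(0, -90): joint angles (θ0=0°, θ1=270°, e=1)
no other 3-command option fits: unique.

rotate(0, -90), rotate(0, -90), rotate(0, -90)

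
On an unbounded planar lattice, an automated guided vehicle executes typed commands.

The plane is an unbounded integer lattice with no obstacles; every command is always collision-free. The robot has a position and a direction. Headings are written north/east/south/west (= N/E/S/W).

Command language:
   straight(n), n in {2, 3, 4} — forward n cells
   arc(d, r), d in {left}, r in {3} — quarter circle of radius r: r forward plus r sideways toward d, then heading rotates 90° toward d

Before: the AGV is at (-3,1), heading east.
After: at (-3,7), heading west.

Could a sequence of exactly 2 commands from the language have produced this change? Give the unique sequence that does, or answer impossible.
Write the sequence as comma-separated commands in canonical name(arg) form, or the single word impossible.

arc(left, 3), arc(left, 3)

key: position moved to (-3,7) AND the heading swung to W — translation plus rotation needed
start: at (-3,1), heading east
1. arc(left, 3) → at (0,4), heading north
2. arc(left, 3) → at (-3,7), heading west
uniquely the one of 16 2-step routes that fits.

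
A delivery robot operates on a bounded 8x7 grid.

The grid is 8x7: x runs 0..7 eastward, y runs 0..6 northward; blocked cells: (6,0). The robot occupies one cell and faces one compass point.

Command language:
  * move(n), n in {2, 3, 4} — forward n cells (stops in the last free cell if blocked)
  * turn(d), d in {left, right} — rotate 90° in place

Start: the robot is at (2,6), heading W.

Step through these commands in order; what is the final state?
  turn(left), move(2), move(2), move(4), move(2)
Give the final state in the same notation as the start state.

t0: at (2,6), heading W
1. turn(left) → at (2,6), heading S
2. move(2) → at (2,4), heading S
3. move(2) → at (2,2), heading S
4. move(4) → at (2,0), heading S
5. move(2) → at (2,0), heading S

at (2,0), heading S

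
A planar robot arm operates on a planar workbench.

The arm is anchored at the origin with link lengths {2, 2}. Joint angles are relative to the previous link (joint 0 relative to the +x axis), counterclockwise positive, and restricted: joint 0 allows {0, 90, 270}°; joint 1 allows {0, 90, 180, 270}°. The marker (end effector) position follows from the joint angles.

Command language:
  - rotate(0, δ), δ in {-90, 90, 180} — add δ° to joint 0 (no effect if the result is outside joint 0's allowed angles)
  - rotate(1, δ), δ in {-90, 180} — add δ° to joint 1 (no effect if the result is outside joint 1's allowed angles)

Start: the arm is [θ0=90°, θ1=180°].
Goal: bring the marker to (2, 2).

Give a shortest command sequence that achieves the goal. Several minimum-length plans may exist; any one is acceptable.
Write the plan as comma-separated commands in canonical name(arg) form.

t0: [θ0=90°, θ1=180°]
t=1 rotate(1, -90) ⇒ [θ0=90°, θ1=90°]
t=2 rotate(1, 180) ⇒ [θ0=90°, θ1=270°]
minimal: 2 command(s), checked below 2.

rotate(1, -90), rotate(1, 180)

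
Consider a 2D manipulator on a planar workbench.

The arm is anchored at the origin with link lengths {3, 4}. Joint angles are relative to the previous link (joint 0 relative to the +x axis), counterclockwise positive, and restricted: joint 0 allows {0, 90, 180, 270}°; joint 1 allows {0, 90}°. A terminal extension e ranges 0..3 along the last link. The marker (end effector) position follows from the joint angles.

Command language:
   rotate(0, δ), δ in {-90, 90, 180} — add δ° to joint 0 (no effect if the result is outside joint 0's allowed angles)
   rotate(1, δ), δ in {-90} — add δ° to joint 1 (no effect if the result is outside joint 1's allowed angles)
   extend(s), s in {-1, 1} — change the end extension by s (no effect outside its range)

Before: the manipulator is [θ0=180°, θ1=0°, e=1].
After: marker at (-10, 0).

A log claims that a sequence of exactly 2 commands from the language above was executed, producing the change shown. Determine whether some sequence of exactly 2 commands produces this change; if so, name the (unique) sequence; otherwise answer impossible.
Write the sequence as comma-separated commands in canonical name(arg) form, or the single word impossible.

extend(1), extend(1)

begin: [θ0=180°, θ1=0°, e=1]
1. extend(1) → [θ0=180°, θ1=0°, e=2]
2. extend(1) → [θ0=180°, θ1=0°, e=3]
no rival 2-sequence matches.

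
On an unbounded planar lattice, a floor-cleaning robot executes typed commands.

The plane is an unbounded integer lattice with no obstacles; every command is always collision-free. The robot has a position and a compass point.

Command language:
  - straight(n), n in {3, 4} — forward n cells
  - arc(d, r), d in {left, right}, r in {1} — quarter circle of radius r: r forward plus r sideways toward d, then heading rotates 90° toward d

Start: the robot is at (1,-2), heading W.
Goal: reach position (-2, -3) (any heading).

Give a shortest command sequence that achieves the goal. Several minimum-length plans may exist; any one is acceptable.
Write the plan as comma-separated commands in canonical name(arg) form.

from: at (1,-2), heading W
[1] after arc(left, 1): at (0,-3), heading S
[2] after arc(right, 1): at (-1,-4), heading W
[3] after arc(right, 1): at (-2,-3), heading N
no 2-step plan works, so 3 is optimal.

arc(left, 1), arc(right, 1), arc(right, 1)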